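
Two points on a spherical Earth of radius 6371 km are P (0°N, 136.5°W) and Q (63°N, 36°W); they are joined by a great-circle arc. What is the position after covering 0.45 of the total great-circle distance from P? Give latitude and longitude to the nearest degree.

Convert each endpoint to a unit vector on the sphere (x = cos φ cos λ, y = cos φ sin λ, z = sin φ).
The central angle between the endpoints is δ = arccos(p₁·p₂) ≈ 1.654 rad (94.7°).
Interpolate at f = 0.45 with slerp weights a = sin((1−f)δ)/sin δ ≈ 0.792, b = sin(fδ)/sin δ ≈ 0.680.
p = a·p₁ + b·p₂ ≈ (-0.325, -0.726, 0.606); φ = arcsin(p_z) ≈ 37.27°, λ = atan2(p_y, p_x) ≈ -114.09°.

≈ (37°N, 114°W)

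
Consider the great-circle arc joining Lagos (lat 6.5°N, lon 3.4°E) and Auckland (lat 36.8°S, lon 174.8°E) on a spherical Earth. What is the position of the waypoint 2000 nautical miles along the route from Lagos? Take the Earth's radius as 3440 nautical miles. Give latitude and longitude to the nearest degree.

≈ lat 26°S, lon 11°E

From cos δ = sin φ₁ sin φ₂ + cos φ₁ cos φ₂ cos Δλ, the central angle is δ ≈ 2.595 rad (148.7°). The total great-circle distance is δ·R ≈ 2.595 × 3440 ≈ 8928 nmi, so the target fraction is f = 2000/8928 ≈ 0.224.
Interpolate at f ≈ 0.224 with slerp weights a = sin((1−f)δ)/sin δ ≈ 1.739, b = sin(fδ)/sin δ ≈ 1.057.
p = a·p₁ + b·p₂ ≈ (0.882, 0.179, -0.436); φ = arcsin(p_z) ≈ -25.87°, λ = atan2(p_y, p_x) ≈ 11.49°.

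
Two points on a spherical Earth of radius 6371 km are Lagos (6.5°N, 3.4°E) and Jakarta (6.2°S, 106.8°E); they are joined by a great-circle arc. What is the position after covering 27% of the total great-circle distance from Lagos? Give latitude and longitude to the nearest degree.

From cos δ = sin φ₁ sin φ₂ + cos φ₁ cos φ₂ cos Δλ, the central angle is δ ≈ 1.814 rad (104.0°).
Interpolate at f = 0.27 with slerp weights a = sin((1−f)δ)/sin δ ≈ 0.999, b = sin(fδ)/sin δ ≈ 0.485.
p = a·p₁ + b·p₂ ≈ (0.852, 0.520, 0.061); φ = arcsin(p_z) ≈ 3.48°, λ = atan2(p_y, p_x) ≈ 31.42°.

≈ 3°N, 31°E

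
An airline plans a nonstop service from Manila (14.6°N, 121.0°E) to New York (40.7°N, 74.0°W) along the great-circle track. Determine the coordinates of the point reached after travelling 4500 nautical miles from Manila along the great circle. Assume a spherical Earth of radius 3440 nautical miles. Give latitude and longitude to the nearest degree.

≈ 77°N, 153°W

The haversine formula gives a central angle δ ≈ 2.146 rad (123.0°) between the endpoints. The total great-circle distance is δ·R ≈ 2.146 × 3440 ≈ 7383 nmi, so the target fraction is f = 4500/7383 ≈ 0.609.
Interpolate at f ≈ 0.609 with slerp weights a = sin((1−f)δ)/sin δ ≈ 0.886, b = sin(fδ)/sin δ ≈ 1.151.
p = a·p₁ + b·p₂ ≈ (-0.201, -0.104, 0.974); φ = arcsin(p_z) ≈ 76.92°, λ = atan2(p_y, p_x) ≈ -152.70°.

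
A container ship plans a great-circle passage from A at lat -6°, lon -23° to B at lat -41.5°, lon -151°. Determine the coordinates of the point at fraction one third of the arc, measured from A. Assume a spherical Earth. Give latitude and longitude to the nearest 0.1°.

From cos δ = sin φ₁ sin φ₂ + cos φ₁ cos φ₂ cos Δλ, the central angle is δ ≈ 1.971 rad (112.9°).
Interpolate at f = 1/3 with slerp weights a = sin((1−f)δ)/sin δ ≈ 1.050, b = sin(fδ)/sin δ ≈ 0.663.
p = a·p₁ + b·p₂ ≈ (0.527, -0.649, -0.549); φ = arcsin(p_z) ≈ -33.30°, λ = atan2(p_y, p_x) ≈ -50.91°.

≈ lat -33.3°, lon -50.9°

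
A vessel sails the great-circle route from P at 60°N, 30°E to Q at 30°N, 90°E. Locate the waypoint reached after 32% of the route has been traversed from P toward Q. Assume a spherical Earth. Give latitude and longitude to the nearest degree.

≈ 54°N, 57°E

Write both endpoints as unit vectors p₁, p₂ with components (cos φ cos λ, cos φ sin λ, sin φ).
The central angle between the endpoints is δ = arccos(p₁·p₂) ≈ 0.864 rad (49.5°).
Interpolate at f = 0.32 with slerp weights a = sin((1−f)δ)/sin δ ≈ 0.729, b = sin(fδ)/sin δ ≈ 0.359.
p = a·p₁ + b·p₂ ≈ (0.316, 0.493, 0.811); φ = arcsin(p_z) ≈ 54.17°, λ = atan2(p_y, p_x) ≈ 57.38°.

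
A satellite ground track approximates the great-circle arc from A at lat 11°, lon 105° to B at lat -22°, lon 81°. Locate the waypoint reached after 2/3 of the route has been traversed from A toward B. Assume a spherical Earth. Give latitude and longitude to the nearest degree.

≈ lat -11°, lon 89°

Write both endpoints as unit vectors p₁, p₂ with components (cos φ cos λ, cos φ sin λ, sin φ).
The central angle between the endpoints is δ = arccos(p₁·p₂) ≈ 0.708 rad (40.5°).
Interpolate at f = 2/3 with slerp weights a = sin((1−f)δ)/sin δ ≈ 0.360, b = sin(fδ)/sin δ ≈ 0.699.
p = a·p₁ + b·p₂ ≈ (0.010, 0.981, -0.193); φ = arcsin(p_z) ≈ -11.14°, λ = atan2(p_y, p_x) ≈ 89.41°.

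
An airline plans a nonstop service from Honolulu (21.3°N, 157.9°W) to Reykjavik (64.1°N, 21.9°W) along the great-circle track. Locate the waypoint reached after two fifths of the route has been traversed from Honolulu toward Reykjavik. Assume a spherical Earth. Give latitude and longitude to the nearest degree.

≈ 54°N, 141°W

Convert each endpoint to a unit vector on the sphere (x = cos φ cos λ, y = cos φ sin λ, z = sin φ).
The central angle between the endpoints is δ = arccos(p₁·p₂) ≈ 1.537 rad (88.1°).
Interpolate at f = 2/5 with slerp weights a = sin((1−f)δ)/sin δ ≈ 0.797, b = sin(fδ)/sin δ ≈ 0.577.
p = a·p₁ + b·p₂ ≈ (-0.454, -0.373, 0.809); φ = arcsin(p_z) ≈ 53.97°, λ = atan2(p_y, p_x) ≈ -140.58°.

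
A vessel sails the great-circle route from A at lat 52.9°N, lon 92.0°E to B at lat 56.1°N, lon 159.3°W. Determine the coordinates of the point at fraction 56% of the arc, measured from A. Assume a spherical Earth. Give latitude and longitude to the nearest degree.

Write both endpoints as unit vectors p₁, p₂ with components (cos φ cos λ, cos φ sin λ, sin φ).
The central angle between the endpoints is δ = arccos(p₁·p₂) ≈ 0.983 rad (56.3°).
Interpolate at f = 0.56 with slerp weights a = sin((1−f)δ)/sin δ ≈ 0.504, b = sin(fδ)/sin δ ≈ 0.629.
p = a·p₁ + b·p₂ ≈ (-0.339, 0.180, 0.924); φ = arcsin(p_z) ≈ 67.46°, λ = atan2(p_y, p_x) ≈ 152.04°.

≈ lat 67°N, lon 152°E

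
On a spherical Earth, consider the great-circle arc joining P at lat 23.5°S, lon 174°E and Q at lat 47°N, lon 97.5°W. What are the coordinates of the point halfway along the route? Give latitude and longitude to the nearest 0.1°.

≈ lat 16.0°N, lon 149.9°W

Convert each endpoint to a unit vector on the sphere (x = cos φ cos λ, y = cos φ sin λ, z = sin φ).
The central angle between the endpoints is δ = arccos(p₁·p₂) ≈ 1.850 rad (106.0°).
Interpolate at f = 1/2 with slerp weights a = sin((1−f)δ)/sin δ ≈ 0.831, b = sin(fδ)/sin δ ≈ 0.831.
p = a·p₁ + b·p₂ ≈ (-0.831, -0.482, 0.276); φ = arcsin(p_z) ≈ 16.04°, λ = atan2(p_y, p_x) ≈ -149.90°.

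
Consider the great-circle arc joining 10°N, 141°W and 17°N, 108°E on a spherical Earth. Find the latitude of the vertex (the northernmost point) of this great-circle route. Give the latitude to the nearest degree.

≈ 23°N

The great circle lies in the plane with unit normal n̂ = (p₁ × p₂)/|p₁ × p₂|.
Here n̂_z ≈ -0.918; the vertex latitude is φ_max = arccos|n̂_z| ≈ 23.4°.
Check via Clairaut: cos φ_max = |cos φ₁| · sin C = cos(10.0°)·sin(68.7°) ≈ 0.918, again giving ≈ 23.4°.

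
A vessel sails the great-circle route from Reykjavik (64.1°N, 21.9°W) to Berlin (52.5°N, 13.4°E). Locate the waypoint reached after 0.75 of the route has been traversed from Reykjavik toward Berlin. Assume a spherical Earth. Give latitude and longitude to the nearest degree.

≈ (56°N, 7°E)

From cos δ = sin φ₁ sin φ₂ + cos φ₁ cos φ₂ cos Δλ, the central angle is δ ≈ 0.375 rad (21.5°).
Interpolate at f = 0.75 with slerp weights a = sin((1−f)δ)/sin δ ≈ 0.256, b = sin(fδ)/sin δ ≈ 0.758.
p = a·p₁ + b·p₂ ≈ (0.552, 0.065, 0.831); φ = arcsin(p_z) ≈ 56.21°, λ = atan2(p_y, p_x) ≈ 6.74°.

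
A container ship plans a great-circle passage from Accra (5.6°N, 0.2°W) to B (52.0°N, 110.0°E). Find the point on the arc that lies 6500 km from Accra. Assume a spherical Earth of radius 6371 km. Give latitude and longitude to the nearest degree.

≈ (48°N, 47°E)

Convert each endpoint to a unit vector on the sphere (x = cos φ cos λ, y = cos φ sin λ, z = sin φ).
The central angle between the endpoints is δ = arccos(p₁·p₂) ≈ 1.706 rad (97.7°). The total great-circle distance is δ·R ≈ 1.706 × 6371 ≈ 10868 km, so the target fraction is f = 6500/10868 ≈ 0.598.
Interpolate at f ≈ 0.598 with slerp weights a = sin((1−f)δ)/sin δ ≈ 0.639, b = sin(fδ)/sin δ ≈ 0.860.
p = a·p₁ + b·p₂ ≈ (0.455, 0.495, 0.740); φ = arcsin(p_z) ≈ 47.74°, λ = atan2(p_y, p_x) ≈ 47.44°.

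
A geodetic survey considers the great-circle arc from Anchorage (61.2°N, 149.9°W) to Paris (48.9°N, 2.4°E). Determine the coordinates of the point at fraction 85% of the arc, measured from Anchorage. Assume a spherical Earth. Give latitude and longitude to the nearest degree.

Convert each endpoint to a unit vector on the sphere (x = cos φ cos λ, y = cos φ sin λ, z = sin φ).
The central angle between the endpoints is δ = arccos(p₁·p₂) ≈ 1.181 rad (67.7°).
Interpolate at f = 0.85 with slerp weights a = sin((1−f)δ)/sin δ ≈ 0.191, b = sin(fδ)/sin δ ≈ 0.912.
p = a·p₁ + b·p₂ ≈ (0.520, -0.021, 0.854); φ = arcsin(p_z) ≈ 58.67°, λ = atan2(p_y, p_x) ≈ -2.31°.

≈ 59°N, 2°W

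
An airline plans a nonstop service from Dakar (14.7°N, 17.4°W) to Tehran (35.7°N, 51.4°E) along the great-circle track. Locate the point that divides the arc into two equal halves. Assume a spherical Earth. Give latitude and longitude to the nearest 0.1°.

Write both endpoints as unit vectors p₁, p₂ with components (cos φ cos λ, cos φ sin λ, sin φ).
The central angle between the endpoints is δ = arccos(p₁·p₂) ≈ 1.124 rad (64.4°).
Interpolate at f = 1/2 with slerp weights a = sin((1−f)δ)/sin δ ≈ 0.591, b = sin(fδ)/sin δ ≈ 0.591.
p = a·p₁ + b·p₂ ≈ (0.845, 0.204, 0.495); φ = arcsin(p_z) ≈ 29.65°, λ = atan2(p_y, p_x) ≈ 13.58°.

≈ 29.7°N, 13.6°E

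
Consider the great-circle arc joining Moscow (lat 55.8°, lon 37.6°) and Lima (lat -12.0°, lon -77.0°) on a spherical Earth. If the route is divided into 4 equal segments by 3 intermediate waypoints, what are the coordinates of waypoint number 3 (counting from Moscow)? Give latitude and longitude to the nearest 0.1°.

Convert each endpoint to a unit vector on the sphere (x = cos φ cos λ, y = cos φ sin λ, z = sin φ).
The central angle between the endpoints is δ = arccos(p₁·p₂) ≈ 1.983 rad (113.6°).
Interpolate at f = 3/4 with slerp weights a = sin((1−f)δ)/sin δ ≈ 0.519, b = sin(fδ)/sin δ ≈ 1.088.
p = a·p₁ + b·p₂ ≈ (0.471, -0.859, 0.203); φ = arcsin(p_z) ≈ 11.73°, λ = atan2(p_y, p_x) ≈ -61.27°.

≈ lat 11.7°, lon -61.3°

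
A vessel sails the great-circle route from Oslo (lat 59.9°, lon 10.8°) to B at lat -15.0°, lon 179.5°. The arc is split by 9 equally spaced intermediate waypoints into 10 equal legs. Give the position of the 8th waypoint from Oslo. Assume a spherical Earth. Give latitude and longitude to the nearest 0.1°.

From cos δ = sin φ₁ sin φ₂ + cos φ₁ cos φ₂ cos Δλ, the central angle is δ ≈ 2.345 rad (134.3°).
Interpolate at f = 8/10 with slerp weights a = sin((1−f)δ)/sin δ ≈ 0.632, b = sin(fδ)/sin δ ≈ 1.334.
p = a·p₁ + b·p₂ ≈ (-0.977, 0.071, 0.202); φ = arcsin(p_z) ≈ 11.63°, λ = atan2(p_y, p_x) ≈ 175.86°.

≈ lat 11.6°, lon 175.9°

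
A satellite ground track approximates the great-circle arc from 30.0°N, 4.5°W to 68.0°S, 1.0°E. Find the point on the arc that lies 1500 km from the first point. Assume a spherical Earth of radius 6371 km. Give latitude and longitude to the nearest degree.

≈ 17°N, 4°W

Convert each endpoint to a unit vector on the sphere (x = cos φ cos λ, y = cos φ sin λ, z = sin φ).
The central angle between the endpoints is δ = arccos(p₁·p₂) ≈ 1.712 rad (98.1°). The total great-circle distance is δ·R ≈ 1.712 × 6371 ≈ 10907 km, so the target fraction is f = 1500/10907 ≈ 0.138.
Interpolate at f ≈ 0.138 with slerp weights a = sin((1−f)δ)/sin δ ≈ 1.006, b = sin(fδ)/sin δ ≈ 0.236.
p = a·p₁ + b·p₂ ≈ (0.956, -0.067, 0.284); φ = arcsin(p_z) ≈ 16.52°, λ = atan2(p_y, p_x) ≈ -3.99°.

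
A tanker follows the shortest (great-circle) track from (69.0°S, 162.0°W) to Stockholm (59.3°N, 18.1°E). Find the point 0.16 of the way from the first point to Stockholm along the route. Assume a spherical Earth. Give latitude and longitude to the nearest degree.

Write both endpoints as unit vectors p₁, p₂ with components (cos φ cos λ, cos φ sin λ, sin φ).
The central angle between the endpoints is δ = arccos(p₁·p₂) ≈ 2.972 rad (170.3°).
Interpolate at f = 0.16 with slerp weights a = sin((1−f)δ)/sin δ ≈ 3.567, b = sin(fδ)/sin δ ≈ 2.717.
p = a·p₁ + b·p₂ ≈ (0.103, 0.036, -0.994); φ = arcsin(p_z) ≈ -83.75°, λ = atan2(p_y, p_x) ≈ 19.27°.

≈ (84°S, 19°E)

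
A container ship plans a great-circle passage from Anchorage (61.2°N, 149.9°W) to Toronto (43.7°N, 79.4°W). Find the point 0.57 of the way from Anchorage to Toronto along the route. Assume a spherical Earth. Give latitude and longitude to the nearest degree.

≈ 56°N, 102°W

Write both endpoints as unit vectors p₁, p₂ with components (cos φ cos λ, cos φ sin λ, sin φ).
The central angle between the endpoints is δ = arccos(p₁·p₂) ≈ 0.765 rad (43.8°).
Interpolate at f = 0.57 with slerp weights a = sin((1−f)δ)/sin δ ≈ 0.466, b = sin(fδ)/sin δ ≈ 0.610.
p = a·p₁ + b·p₂ ≈ (-0.113, -0.546, 0.830); φ = arcsin(p_z) ≈ 56.10°, λ = atan2(p_y, p_x) ≈ -101.72°.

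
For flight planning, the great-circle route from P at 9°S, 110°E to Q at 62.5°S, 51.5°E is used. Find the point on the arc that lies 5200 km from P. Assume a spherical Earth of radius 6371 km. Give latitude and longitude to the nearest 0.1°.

≈ 49.3°S, 81.6°E

The haversine formula gives a central angle δ ≈ 1.184 rad (67.8°) between the endpoints. The total great-circle distance is δ·R ≈ 1.184 × 6371 ≈ 7544 km, so the target fraction is f = 5200/7544 ≈ 0.689.
Interpolate at f ≈ 0.689 with slerp weights a = sin((1−f)δ)/sin δ ≈ 0.388, b = sin(fδ)/sin δ ≈ 0.787.
p = a·p₁ + b·p₂ ≈ (0.095, 0.645, -0.758); φ = arcsin(p_z) ≈ -49.33°, λ = atan2(p_y, p_x) ≈ 81.63°.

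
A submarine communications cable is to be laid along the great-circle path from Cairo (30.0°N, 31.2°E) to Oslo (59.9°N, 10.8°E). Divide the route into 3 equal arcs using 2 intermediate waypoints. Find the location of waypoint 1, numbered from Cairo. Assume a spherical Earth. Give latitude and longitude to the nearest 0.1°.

From cos δ = sin φ₁ sin φ₂ + cos φ₁ cos φ₂ cos Δλ, the central angle is δ ≈ 0.574 rad (32.9°).
Interpolate at f = 1/3 with slerp weights a = sin((1−f)δ)/sin δ ≈ 0.688, b = sin(fδ)/sin δ ≈ 0.350.
p = a·p₁ + b·p₂ ≈ (0.682, 0.341, 0.647); φ = arcsin(p_z) ≈ 40.30°, λ = atan2(p_y, p_x) ≈ 26.60°.

≈ 40.3°N, 26.6°E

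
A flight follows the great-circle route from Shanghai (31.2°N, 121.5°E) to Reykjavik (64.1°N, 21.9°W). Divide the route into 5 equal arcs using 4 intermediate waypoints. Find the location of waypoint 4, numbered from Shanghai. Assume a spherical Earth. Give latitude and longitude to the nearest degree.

Write both endpoints as unit vectors p₁, p₂ with components (cos φ cos λ, cos φ sin λ, sin φ).
The central angle between the endpoints is δ = arccos(p₁·p₂) ≈ 1.404 rad (80.4°).
Interpolate at f = 4/5 with slerp weights a = sin((1−f)δ)/sin δ ≈ 0.281, b = sin(fδ)/sin δ ≈ 0.914.
p = a·p₁ + b·p₂ ≈ (0.245, 0.056, 0.968); φ = arcsin(p_z) ≈ 75.45°, λ = atan2(p_y, p_x) ≈ 12.88°.

≈ (75°N, 13°E)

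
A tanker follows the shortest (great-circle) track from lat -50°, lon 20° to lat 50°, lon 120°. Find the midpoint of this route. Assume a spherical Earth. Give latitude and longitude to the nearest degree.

≈ lat 0°, lon 70°

Convert each endpoint to a unit vector on the sphere (x = cos φ cos λ, y = cos φ sin λ, z = sin φ).
The central angle between the endpoints is δ = arccos(p₁·p₂) ≈ 2.290 rad (131.2°).
Interpolate at f = 1/2 with slerp weights a = sin((1−f)δ)/sin δ ≈ 1.210, b = sin(fδ)/sin δ ≈ 1.210.
p = a·p₁ + b·p₂ ≈ (0.342, 0.940, 0.000); φ = arcsin(p_z) ≈ 0.00°, λ = atan2(p_y, p_x) ≈ 70.00°.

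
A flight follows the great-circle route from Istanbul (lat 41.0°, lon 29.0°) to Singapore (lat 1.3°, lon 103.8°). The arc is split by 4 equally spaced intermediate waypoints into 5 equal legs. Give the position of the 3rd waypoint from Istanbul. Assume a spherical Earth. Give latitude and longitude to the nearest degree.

Write both endpoints as unit vectors p₁, p₂ with components (cos φ cos λ, cos φ sin λ, sin φ).
The central angle between the endpoints is δ = arccos(p₁·p₂) ≈ 1.356 rad (77.7°).
Interpolate at f = 3/5 with slerp weights a = sin((1−f)δ)/sin δ ≈ 0.528, b = sin(fδ)/sin δ ≈ 0.744.
p = a·p₁ + b·p₂ ≈ (0.171, 0.916, 0.364); φ = arcsin(p_z) ≈ 21.32°, λ = atan2(p_y, p_x) ≈ 79.40°.

≈ lat 21°, lon 79°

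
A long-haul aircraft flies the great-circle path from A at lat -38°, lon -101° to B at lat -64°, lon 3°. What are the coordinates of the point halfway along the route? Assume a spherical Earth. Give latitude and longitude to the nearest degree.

Write both endpoints as unit vectors p₁, p₂ with components (cos φ cos λ, cos φ sin λ, sin φ).
The central angle between the endpoints is δ = arccos(p₁·p₂) ≈ 1.082 rad (62.0°).
Interpolate at f = 1/2 with slerp weights a = sin((1−f)δ)/sin δ ≈ 0.583, b = sin(fδ)/sin δ ≈ 0.583.
p = a·p₁ + b·p₂ ≈ (0.168, -0.438, -0.883); φ = arcsin(p_z) ≈ -62.04°, λ = atan2(p_y, p_x) ≈ -69.05°.

≈ lat -62°, lon -69°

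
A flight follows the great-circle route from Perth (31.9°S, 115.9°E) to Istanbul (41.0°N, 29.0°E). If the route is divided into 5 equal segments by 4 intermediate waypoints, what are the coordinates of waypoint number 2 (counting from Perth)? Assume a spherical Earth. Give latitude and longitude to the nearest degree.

≈ (2°S, 83°E)

Convert each endpoint to a unit vector on the sphere (x = cos φ cos λ, y = cos φ sin λ, z = sin φ).
The central angle between the endpoints is δ = arccos(p₁·p₂) ≈ 1.888 rad (108.2°).
Interpolate at f = 2/5 with slerp weights a = sin((1−f)δ)/sin δ ≈ 0.953, b = sin(fδ)/sin δ ≈ 0.721.
p = a·p₁ + b·p₂ ≈ (0.123, 0.992, -0.030); φ = arcsin(p_z) ≈ -1.74°, λ = atan2(p_y, p_x) ≈ 82.95°.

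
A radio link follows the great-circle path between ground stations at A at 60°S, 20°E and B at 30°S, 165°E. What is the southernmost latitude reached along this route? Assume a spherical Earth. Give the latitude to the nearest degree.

≈ 76°S

The great circle lies in the plane with unit normal n̂ = (p₁ × p₂)/|p₁ × p₂|.
Here n̂_z ≈ +0.249; the vertex latitude is φ_max = arccos|n̂_z| ≈ 75.6°.
Check via Clairaut: cos φ_max = |cos φ₁| · sin C = cos(60.0°)·sin(150.1°) ≈ 0.249, again giving ≈ 75.6°.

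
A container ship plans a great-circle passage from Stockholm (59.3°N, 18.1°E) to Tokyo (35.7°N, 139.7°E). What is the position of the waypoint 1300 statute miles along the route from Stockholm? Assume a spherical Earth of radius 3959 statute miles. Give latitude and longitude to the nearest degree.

≈ 68°N, 57°E

Write both endpoints as unit vectors p₁, p₂ with components (cos φ cos λ, cos φ sin λ, sin φ).
The central angle between the endpoints is δ = arccos(p₁·p₂) ≈ 1.282 rad (73.5°). The total great-circle distance is δ·R ≈ 1.282 × 3959 ≈ 5077 mi, so the target fraction is f = 1300/5077 ≈ 0.256.
Interpolate at f ≈ 0.256 with slerp weights a = sin((1−f)δ)/sin δ ≈ 0.851, b = sin(fδ)/sin δ ≈ 0.336.
p = a·p₁ + b·p₂ ≈ (0.205, 0.312, 0.928); φ = arcsin(p_z) ≈ 68.11°, λ = atan2(p_y, p_x) ≈ 56.72°.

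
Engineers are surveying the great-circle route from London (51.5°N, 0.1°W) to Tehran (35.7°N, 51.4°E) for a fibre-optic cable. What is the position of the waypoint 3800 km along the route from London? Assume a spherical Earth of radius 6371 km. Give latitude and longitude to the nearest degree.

Write both endpoints as unit vectors p₁, p₂ with components (cos φ cos λ, cos φ sin λ, sin φ).
The central angle between the endpoints is δ = arccos(p₁·p₂) ≈ 0.690 rad (39.5°). The total great-circle distance is δ·R ≈ 0.690 × 6371 ≈ 4395 km, so the target fraction is f = 3800/4395 ≈ 0.865.
Interpolate at f ≈ 0.865 with slerp weights a = sin((1−f)δ)/sin δ ≈ 0.146, b = sin(fδ)/sin δ ≈ 0.883.
p = a·p₁ + b·p₂ ≈ (0.538, 0.560, 0.630); φ = arcsin(p_z) ≈ 39.03°, λ = atan2(p_y, p_x) ≈ 46.13°.

≈ 39°N, 46°E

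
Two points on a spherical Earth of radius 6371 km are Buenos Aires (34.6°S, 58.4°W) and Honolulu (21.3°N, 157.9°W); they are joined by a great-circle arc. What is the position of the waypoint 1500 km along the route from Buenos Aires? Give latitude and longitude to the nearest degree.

Convert each endpoint to a unit vector on the sphere (x = cos φ cos λ, y = cos φ sin λ, z = sin φ).
The central angle between the endpoints is δ = arccos(p₁·p₂) ≈ 1.910 rad (109.4°). The total great-circle distance is δ·R ≈ 1.910 × 6371 ≈ 12169 km, so the target fraction is f = 1500/12169 ≈ 0.123.
Interpolate at f ≈ 0.123 with slerp weights a = sin((1−f)δ)/sin δ ≈ 1.055, b = sin(fδ)/sin δ ≈ 0.247.
p = a·p₁ + b·p₂ ≈ (0.241, -0.826, -0.509); φ = arcsin(p_z) ≈ -30.60°, λ = atan2(p_y, p_x) ≈ -73.71°.

≈ 31°S, 74°W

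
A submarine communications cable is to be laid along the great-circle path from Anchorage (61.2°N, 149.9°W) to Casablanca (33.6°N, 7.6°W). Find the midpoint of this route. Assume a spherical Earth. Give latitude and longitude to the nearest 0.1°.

≈ (69.3°N, 40.7°W)

The haversine formula gives a central angle δ ≈ 1.403 rad (80.4°) between the endpoints.
Interpolate at f = 1/2 with slerp weights a = sin((1−f)δ)/sin δ ≈ 0.654, b = sin(fδ)/sin δ ≈ 0.654.
p = a·p₁ + b·p₂ ≈ (0.268, -0.230, 0.936); φ = arcsin(p_z) ≈ 69.33°, λ = atan2(p_y, p_x) ≈ -40.71°.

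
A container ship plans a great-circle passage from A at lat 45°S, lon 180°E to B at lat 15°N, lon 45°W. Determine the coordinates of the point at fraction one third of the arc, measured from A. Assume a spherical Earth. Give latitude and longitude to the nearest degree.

From cos δ = sin φ₁ sin φ₂ + cos φ₁ cos φ₂ cos Δλ, the central angle is δ ≈ 2.300 rad (131.8°).
Interpolate at f = 1/3 with slerp weights a = sin((1−f)δ)/sin δ ≈ 1.340, b = sin(fδ)/sin δ ≈ 0.930.
p = a·p₁ + b·p₂ ≈ (-0.312, -0.635, -0.707); φ = arcsin(p_z) ≈ -44.96°, λ = atan2(p_y, p_x) ≈ -116.17°.

≈ lat 45°S, lon 116°W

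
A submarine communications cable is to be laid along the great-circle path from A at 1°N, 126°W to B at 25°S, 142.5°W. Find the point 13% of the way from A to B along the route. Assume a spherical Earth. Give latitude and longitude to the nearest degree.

Write both endpoints as unit vectors p₁, p₂ with components (cos φ cos λ, cos φ sin λ, sin φ).
The central angle between the endpoints is δ = arccos(p₁·p₂) ≈ 0.533 rad (30.5°).
Interpolate at f = 0.13 with slerp weights a = sin((1−f)δ)/sin δ ≈ 0.880, b = sin(fδ)/sin δ ≈ 0.136.
p = a·p₁ + b·p₂ ≈ (-0.615, -0.787, -0.042); φ = arcsin(p_z) ≈ -2.42°, λ = atan2(p_y, p_x) ≈ -128.01°.

≈ 2°S, 128°W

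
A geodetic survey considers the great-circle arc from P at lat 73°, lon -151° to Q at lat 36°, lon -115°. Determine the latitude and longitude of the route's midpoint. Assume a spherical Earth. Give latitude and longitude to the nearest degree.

Convert each endpoint to a unit vector on the sphere (x = cos φ cos λ, y = cos φ sin λ, z = sin φ).
The central angle between the endpoints is δ = arccos(p₁·p₂) ≈ 0.717 rad (41.1°).
Interpolate at f = 1/2 with slerp weights a = sin((1−f)δ)/sin δ ≈ 0.534, b = sin(fδ)/sin δ ≈ 0.534.
p = a·p₁ + b·p₂ ≈ (-0.319, -0.467, 0.825); φ = arcsin(p_z) ≈ 55.54°, λ = atan2(p_y, p_x) ≈ -124.33°.

≈ lat 56°, lon -124°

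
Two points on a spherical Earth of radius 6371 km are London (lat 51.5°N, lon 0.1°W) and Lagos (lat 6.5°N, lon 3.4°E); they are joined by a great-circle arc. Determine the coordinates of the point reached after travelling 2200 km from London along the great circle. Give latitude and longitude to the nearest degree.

≈ lat 32°N, lon 2°E

Convert each endpoint to a unit vector on the sphere (x = cos φ cos λ, y = cos φ sin λ, z = sin φ).
The central angle between the endpoints is δ = arccos(p₁·p₂) ≈ 0.787 rad (45.1°). The total great-circle distance is δ·R ≈ 0.787 × 6371 ≈ 5014 km, so the target fraction is f = 2200/5014 ≈ 0.439.
Interpolate at f ≈ 0.439 with slerp weights a = sin((1−f)δ)/sin δ ≈ 0.604, b = sin(fδ)/sin δ ≈ 0.478.
p = a·p₁ + b·p₂ ≈ (0.850, 0.028, 0.526); φ = arcsin(p_z) ≈ 31.77°, λ = atan2(p_y, p_x) ≈ 1.85°.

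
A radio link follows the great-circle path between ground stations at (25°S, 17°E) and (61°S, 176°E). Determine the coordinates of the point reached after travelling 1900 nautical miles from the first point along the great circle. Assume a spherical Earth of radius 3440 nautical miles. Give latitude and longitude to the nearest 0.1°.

≈ (55.9°S, 26.4°E)

From cos δ = sin φ₁ sin φ₂ + cos φ₁ cos φ₂ cos Δλ, the central angle is δ ≈ 1.611 rad (92.3°). The total great-circle distance is δ·R ≈ 1.611 × 3440 ≈ 5543 nmi, so the target fraction is f = 1900/5543 ≈ 0.343.
Interpolate at f ≈ 0.343 with slerp weights a = sin((1−f)δ)/sin δ ≈ 0.873, b = sin(fδ)/sin δ ≈ 0.525.
p = a·p₁ + b·p₂ ≈ (0.502, 0.249, -0.828); φ = arcsin(p_z) ≈ -55.90°, λ = atan2(p_y, p_x) ≈ 26.36°.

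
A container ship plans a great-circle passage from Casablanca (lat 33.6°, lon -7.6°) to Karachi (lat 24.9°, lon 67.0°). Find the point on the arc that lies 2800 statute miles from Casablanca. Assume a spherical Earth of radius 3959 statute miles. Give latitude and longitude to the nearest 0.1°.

≈ lat 33.5°, lon 41.5°

Write both endpoints as unit vectors p₁, p₂ with components (cos φ cos λ, cos φ sin λ, sin φ).
The central angle between the endpoints is δ = arccos(p₁·p₂) ≈ 1.122 rad (64.3°). The total great-circle distance is δ·R ≈ 1.122 × 3959 ≈ 4443 mi, so the target fraction is f = 2800/4443 ≈ 0.630.
Interpolate at f ≈ 0.630 with slerp weights a = sin((1−f)δ)/sin δ ≈ 0.447, b = sin(fδ)/sin δ ≈ 0.721.
p = a·p₁ + b·p₂ ≈ (0.625, 0.553, 0.551); φ = arcsin(p_z) ≈ 33.45°, λ = atan2(p_y, p_x) ≈ 41.49°.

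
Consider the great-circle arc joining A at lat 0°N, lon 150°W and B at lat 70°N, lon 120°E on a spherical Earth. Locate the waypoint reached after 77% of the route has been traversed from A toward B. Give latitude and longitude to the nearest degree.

Convert each endpoint to a unit vector on the sphere (x = cos φ cos λ, y = cos φ sin λ, z = sin φ).
The central angle between the endpoints is δ = arccos(p₁·p₂) ≈ 1.571 rad (90.0°).
Interpolate at f = 0.77 with slerp weights a = sin((1−f)δ)/sin δ ≈ 0.353, b = sin(fδ)/sin δ ≈ 0.935.
p = a·p₁ + b·p₂ ≈ (-0.466, 0.100, 0.879); φ = arcsin(p_z) ≈ 61.53°, λ = atan2(p_y, p_x) ≈ 167.85°.

≈ lat 62°N, lon 168°E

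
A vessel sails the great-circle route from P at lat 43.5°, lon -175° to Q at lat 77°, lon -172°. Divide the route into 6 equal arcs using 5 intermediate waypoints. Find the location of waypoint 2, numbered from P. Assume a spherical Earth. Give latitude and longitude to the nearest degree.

≈ lat 55°, lon -175°

Write both endpoints as unit vectors p₁, p₂ with components (cos φ cos λ, cos φ sin λ, sin φ).
The central angle between the endpoints is δ = arccos(p₁·p₂) ≈ 0.585 rad (33.5°).
Interpolate at f = 2/6 with slerp weights a = sin((1−f)δ)/sin δ ≈ 0.689, b = sin(fδ)/sin δ ≈ 0.351.
p = a·p₁ + b·p₂ ≈ (-0.576, -0.055, 0.816); φ = arcsin(p_z) ≈ 54.67°, λ = atan2(p_y, p_x) ≈ -174.59°.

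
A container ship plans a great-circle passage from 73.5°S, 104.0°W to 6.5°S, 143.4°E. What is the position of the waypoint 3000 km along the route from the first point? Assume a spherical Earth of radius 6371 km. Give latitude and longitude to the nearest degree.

Convert each endpoint to a unit vector on the sphere (x = cos φ cos λ, y = cos φ sin λ, z = sin φ).
The central angle between the endpoints is δ = arccos(p₁·p₂) ≈ 1.571 rad (90.0°). The total great-circle distance is δ·R ≈ 1.571 × 6371 ≈ 10007 km, so the target fraction is f = 3000/10007 ≈ 0.300.
Interpolate at f ≈ 0.300 with slerp weights a = sin((1−f)δ)/sin δ ≈ 0.891, b = sin(fδ)/sin δ ≈ 0.454.
p = a·p₁ + b·p₂ ≈ (-0.423, 0.023, -0.906); φ = arcsin(p_z) ≈ -64.93°, λ = atan2(p_y, p_x) ≈ 176.86°.

≈ 65°S, 177°E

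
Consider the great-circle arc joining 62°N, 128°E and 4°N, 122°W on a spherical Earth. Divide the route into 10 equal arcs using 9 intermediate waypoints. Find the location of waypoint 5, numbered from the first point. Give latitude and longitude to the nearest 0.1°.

≈ 45.2°N, 149.8°W

Convert each endpoint to a unit vector on the sphere (x = cos φ cos λ, y = cos φ sin λ, z = sin φ).
The central angle between the endpoints is δ = arccos(p₁·p₂) ≈ 1.670 rad (95.7°).
Interpolate at f = 5/10 with slerp weights a = sin((1−f)δ)/sin δ ≈ 0.745, b = sin(fδ)/sin δ ≈ 0.745.
p = a·p₁ + b·p₂ ≈ (-0.609, -0.355, 0.710); φ = arcsin(p_z) ≈ 45.20°, λ = atan2(p_y, p_x) ≈ -149.79°.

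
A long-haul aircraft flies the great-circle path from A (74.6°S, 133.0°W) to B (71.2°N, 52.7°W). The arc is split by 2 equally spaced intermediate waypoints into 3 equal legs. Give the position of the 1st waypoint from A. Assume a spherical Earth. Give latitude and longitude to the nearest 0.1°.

Write both endpoints as unit vectors p₁, p₂ with components (cos φ cos λ, cos φ sin λ, sin φ).
The central angle between the endpoints is δ = arccos(p₁·p₂) ≈ 2.687 rad (153.9°).
Interpolate at f = 1/3 with slerp weights a = sin((1−f)δ)/sin δ ≈ 2.220, b = sin(fδ)/sin δ ≈ 1.776.
p = a·p₁ + b·p₂ ≈ (-0.055, -0.886, -0.459); φ = arcsin(p_z) ≈ -27.35°, λ = atan2(p_y, p_x) ≈ -93.57°.

≈ (27.4°S, 93.6°W)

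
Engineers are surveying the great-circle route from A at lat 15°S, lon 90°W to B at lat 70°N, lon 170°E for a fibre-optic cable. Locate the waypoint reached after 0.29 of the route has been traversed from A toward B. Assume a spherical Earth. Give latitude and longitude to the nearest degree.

The haversine formula gives a central angle δ ≈ 1.876 rad (107.5°) between the endpoints.
Interpolate at f = 0.29 with slerp weights a = sin((1−f)δ)/sin δ ≈ 1.019, b = sin(fδ)/sin δ ≈ 0.543.
p = a·p₁ + b·p₂ ≈ (-0.183, -0.952, 0.246); φ = arcsin(p_z) ≈ 14.26°, λ = atan2(p_y, p_x) ≈ -100.87°.

≈ lat 14°N, lon 101°W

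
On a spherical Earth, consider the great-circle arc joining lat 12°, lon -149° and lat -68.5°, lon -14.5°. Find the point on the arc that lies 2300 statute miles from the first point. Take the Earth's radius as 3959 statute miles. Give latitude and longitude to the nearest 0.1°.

The haversine formula gives a central angle δ ≈ 2.032 rad (116.4°) between the endpoints. The total great-circle distance is δ·R ≈ 2.032 × 3959 ≈ 8043 mi, so the target fraction is f = 2300/8043 ≈ 0.286.
Interpolate at f ≈ 0.286 with slerp weights a = sin((1−f)δ)/sin δ ≈ 1.108, b = sin(fδ)/sin δ ≈ 0.613.
p = a·p₁ + b·p₂ ≈ (-0.712, -0.615, -0.340); φ = arcsin(p_z) ≈ -19.86°, λ = atan2(p_y, p_x) ≈ -139.19°.

≈ lat -19.9°, lon -139.2°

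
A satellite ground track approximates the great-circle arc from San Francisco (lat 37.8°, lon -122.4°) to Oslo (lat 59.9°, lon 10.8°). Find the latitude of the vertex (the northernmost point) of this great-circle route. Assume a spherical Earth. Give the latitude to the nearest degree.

The great circle lies in the plane with unit normal n̂ = (p₁ × p₂)/|p₁ × p₂|.
Here n̂_z ≈ +0.299; the vertex latitude is φ_max = arccos|n̂_z| ≈ 72.6°.
Check via Clairaut: cos φ_max = |cos φ₁| · sin C = cos(37.8°)·sin(22.2°) ≈ 0.299, again giving ≈ 72.6°.

≈ 73°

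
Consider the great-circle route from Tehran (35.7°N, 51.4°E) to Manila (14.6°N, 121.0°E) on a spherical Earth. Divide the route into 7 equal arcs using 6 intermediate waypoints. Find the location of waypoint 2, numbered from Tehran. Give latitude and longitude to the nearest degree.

≈ 34°N, 74°E

Convert each endpoint to a unit vector on the sphere (x = cos φ cos λ, y = cos φ sin λ, z = sin φ).
The central angle between the endpoints is δ = arccos(p₁·p₂) ≈ 1.136 rad (65.1°).
Interpolate at f = 2/7 with slerp weights a = sin((1−f)δ)/sin δ ≈ 0.800, b = sin(fδ)/sin δ ≈ 0.352.
p = a·p₁ + b·p₂ ≈ (0.230, 0.799, 0.555); φ = arcsin(p_z) ≈ 33.73°, λ = atan2(p_y, p_x) ≈ 73.95°.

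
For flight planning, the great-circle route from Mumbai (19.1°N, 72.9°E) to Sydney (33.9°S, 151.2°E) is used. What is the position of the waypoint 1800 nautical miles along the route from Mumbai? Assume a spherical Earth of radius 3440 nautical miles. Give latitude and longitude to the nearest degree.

≈ (0°N, 97°E)

Write both endpoints as unit vectors p₁, p₂ with components (cos φ cos λ, cos φ sin λ, sin φ).
The central angle between the endpoints is δ = arccos(p₁·p₂) ≈ 1.594 rad (91.3°). The total great-circle distance is δ·R ≈ 1.594 × 3440 ≈ 5484 nmi, so the target fraction is f = 1800/5484 ≈ 0.328.
Interpolate at f ≈ 0.328 with slerp weights a = sin((1−f)δ)/sin δ ≈ 0.878, b = sin(fδ)/sin δ ≈ 0.500.
p = a·p₁ + b·p₂ ≈ (-0.120, 0.993, 0.008); φ = arcsin(p_z) ≈ 0.49°, λ = atan2(p_y, p_x) ≈ 96.87°.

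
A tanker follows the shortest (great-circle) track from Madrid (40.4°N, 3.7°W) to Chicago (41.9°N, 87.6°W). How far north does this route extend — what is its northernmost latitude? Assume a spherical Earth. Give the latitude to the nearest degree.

The great circle lies in the plane with unit normal n̂ = (p₁ × p₂)/|p₁ × p₂|.
Here n̂_z ≈ -0.648; the vertex latitude is φ_max = arccos|n̂_z| ≈ 49.6°.

≈ 50°N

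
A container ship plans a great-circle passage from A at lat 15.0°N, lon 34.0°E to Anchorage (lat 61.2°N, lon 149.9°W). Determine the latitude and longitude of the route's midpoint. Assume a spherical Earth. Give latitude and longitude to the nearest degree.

The haversine formula gives a central angle δ ≈ 1.811 rad (103.7°) between the endpoints.
Interpolate at f = 1/2 with slerp weights a = sin((1−f)δ)/sin δ ≈ 0.810, b = sin(fδ)/sin δ ≈ 0.810.
p = a·p₁ + b·p₂ ≈ (0.311, 0.242, 0.919); φ = arcsin(p_z) ≈ 66.81°, λ = atan2(p_y, p_x) ≈ 37.86°.

≈ lat 67°N, lon 38°E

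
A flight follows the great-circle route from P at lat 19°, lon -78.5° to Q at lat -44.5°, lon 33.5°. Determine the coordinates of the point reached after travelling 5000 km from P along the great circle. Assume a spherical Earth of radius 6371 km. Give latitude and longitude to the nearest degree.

≈ lat -12°, lon -45°

Write both endpoints as unit vectors p₁, p₂ with components (cos φ cos λ, cos φ sin λ, sin φ).
The central angle between the endpoints is δ = arccos(p₁·p₂) ≈ 2.072 rad (118.7°). The total great-circle distance is δ·R ≈ 2.072 × 6371 ≈ 13203 km, so the target fraction is f = 5000/13203 ≈ 0.379.
Interpolate at f ≈ 0.379 with slerp weights a = sin((1−f)δ)/sin δ ≈ 1.095, b = sin(fδ)/sin δ ≈ 0.806.
p = a·p₁ + b·p₂ ≈ (0.686, -0.697, -0.208); φ = arcsin(p_z) ≈ -12.03°, λ = atan2(p_y, p_x) ≈ -45.48°.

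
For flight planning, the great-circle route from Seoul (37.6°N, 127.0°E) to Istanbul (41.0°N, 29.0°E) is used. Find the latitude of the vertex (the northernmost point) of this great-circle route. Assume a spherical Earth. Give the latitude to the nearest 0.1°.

The great circle lies in the plane with unit normal n̂ = (p₁ × p₂)/|p₁ × p₂|.
Here n̂_z ≈ -0.624; the vertex latitude is φ_max = arccos|n̂_z| ≈ 51.4°.
Check via Clairaut: cos φ_max = |cos φ₁| · sin C = cos(37.6°)·sin(52.0°) ≈ 0.624, again giving ≈ 51.4°.

≈ 51.4°N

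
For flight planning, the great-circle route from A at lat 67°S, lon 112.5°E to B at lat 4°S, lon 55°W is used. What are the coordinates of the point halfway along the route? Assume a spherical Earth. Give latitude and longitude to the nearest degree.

Write both endpoints as unit vectors p₁, p₂ with components (cos φ cos λ, cos φ sin λ, sin φ).
The central angle between the endpoints is δ = arccos(p₁·p₂) ≈ 1.893 rad (108.4°).
Interpolate at f = 1/2 with slerp weights a = sin((1−f)δ)/sin δ ≈ 0.855, b = sin(fδ)/sin δ ≈ 0.855.
p = a·p₁ + b·p₂ ≈ (0.361, -0.390, -0.847); φ = arcsin(p_z) ≈ -57.87°, λ = atan2(p_y, p_x) ≈ -47.18°.

≈ lat 58°S, lon 47°W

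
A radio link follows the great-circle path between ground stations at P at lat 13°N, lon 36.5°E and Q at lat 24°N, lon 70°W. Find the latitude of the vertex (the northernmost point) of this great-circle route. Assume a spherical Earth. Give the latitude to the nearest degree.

The great circle lies in the plane with unit normal n̂ = (p₁ × p₂)/|p₁ × p₂|.
Here n̂_z ≈ -0.865; the vertex latitude is φ_max = arccos|n̂_z| ≈ 30.1°.

≈ 30°N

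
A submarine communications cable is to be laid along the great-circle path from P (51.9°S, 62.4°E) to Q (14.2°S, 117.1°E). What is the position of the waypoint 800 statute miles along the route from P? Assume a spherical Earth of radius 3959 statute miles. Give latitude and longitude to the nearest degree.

Write both endpoints as unit vectors p₁, p₂ with components (cos φ cos λ, cos φ sin λ, sin φ).
The central angle between the endpoints is δ = arccos(p₁·p₂) ≈ 1.002 rad (57.4°). The total great-circle distance is δ·R ≈ 1.002 × 3959 ≈ 3967 mi, so the target fraction is f = 800/3967 ≈ 0.202.
Interpolate at f ≈ 0.202 with slerp weights a = sin((1−f)δ)/sin δ ≈ 0.851, b = sin(fδ)/sin δ ≈ 0.238.
p = a·p₁ + b·p₂ ≈ (0.138, 0.671, -0.728); φ = arcsin(p_z) ≈ -46.75°, λ = atan2(p_y, p_x) ≈ 78.37°.

≈ (47°S, 78°E)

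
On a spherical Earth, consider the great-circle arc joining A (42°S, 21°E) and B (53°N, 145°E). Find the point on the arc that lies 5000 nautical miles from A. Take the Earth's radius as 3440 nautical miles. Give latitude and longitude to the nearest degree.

Convert each endpoint to a unit vector on the sphere (x = cos φ cos λ, y = cos φ sin λ, z = sin φ).
The central angle between the endpoints is δ = arccos(p₁·p₂) ≈ 2.473 rad (141.7°). The total great-circle distance is δ·R ≈ 2.473 × 3440 ≈ 8506 nmi, so the target fraction is f = 5000/8506 ≈ 0.588.
Interpolate at f ≈ 0.588 with slerp weights a = sin((1−f)δ)/sin δ ≈ 1.373, b = sin(fδ)/sin δ ≈ 1.601.
p = a·p₁ + b·p₂ ≈ (0.163, 0.919, 0.360); φ = arcsin(p_z) ≈ 21.10°, λ = atan2(p_y, p_x) ≈ 79.92°.

≈ (21°N, 80°E)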